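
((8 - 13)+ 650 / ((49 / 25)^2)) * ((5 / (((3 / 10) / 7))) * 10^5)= 657075000000 / 343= 1915670553.94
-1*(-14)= 14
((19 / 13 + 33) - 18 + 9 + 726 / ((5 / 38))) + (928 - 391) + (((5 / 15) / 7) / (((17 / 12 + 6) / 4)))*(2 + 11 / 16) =246214887 / 40495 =6080.13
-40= -40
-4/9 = -0.44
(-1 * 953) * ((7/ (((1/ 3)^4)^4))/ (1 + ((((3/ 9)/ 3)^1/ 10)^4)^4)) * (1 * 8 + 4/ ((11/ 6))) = -595976574777714494894298978720000000000000000/ 203832220773702510000000000000011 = -2923858517144.73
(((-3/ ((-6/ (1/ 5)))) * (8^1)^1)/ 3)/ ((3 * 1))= 4/ 45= 0.09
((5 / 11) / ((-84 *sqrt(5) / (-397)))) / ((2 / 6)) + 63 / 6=397 *sqrt(5) / 308 + 21 / 2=13.38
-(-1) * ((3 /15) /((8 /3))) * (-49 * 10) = -147 /4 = -36.75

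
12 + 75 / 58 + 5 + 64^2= 238629 / 58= 4114.29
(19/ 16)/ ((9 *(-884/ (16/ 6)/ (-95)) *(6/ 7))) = 12635/ 286416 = 0.04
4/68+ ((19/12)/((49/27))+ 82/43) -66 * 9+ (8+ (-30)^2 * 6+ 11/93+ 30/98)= 9169775071/1903524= 4817.26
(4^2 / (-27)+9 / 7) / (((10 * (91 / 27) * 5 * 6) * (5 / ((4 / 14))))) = 131 / 3344250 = 0.00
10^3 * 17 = 17000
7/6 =1.17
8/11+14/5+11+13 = 1514/55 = 27.53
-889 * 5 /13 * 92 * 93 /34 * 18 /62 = -5520690 /221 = -24980.50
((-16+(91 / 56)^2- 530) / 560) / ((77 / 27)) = -187785 / 551936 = -0.34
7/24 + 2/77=587/1848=0.32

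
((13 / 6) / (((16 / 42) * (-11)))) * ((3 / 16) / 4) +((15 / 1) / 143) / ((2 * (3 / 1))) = -989 / 146432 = -0.01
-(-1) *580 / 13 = 580 / 13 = 44.62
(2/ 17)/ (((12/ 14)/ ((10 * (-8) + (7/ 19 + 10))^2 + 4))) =12262411/ 18411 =666.04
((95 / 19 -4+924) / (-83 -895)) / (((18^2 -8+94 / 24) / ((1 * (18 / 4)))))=-8325 / 625757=-0.01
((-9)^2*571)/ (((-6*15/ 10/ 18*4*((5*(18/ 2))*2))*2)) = -5139/ 40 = -128.48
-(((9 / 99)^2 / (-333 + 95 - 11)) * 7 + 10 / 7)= -301241 / 210903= -1.43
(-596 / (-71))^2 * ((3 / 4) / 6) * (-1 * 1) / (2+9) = -44402 / 55451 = -0.80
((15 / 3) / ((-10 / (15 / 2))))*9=-135 / 4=-33.75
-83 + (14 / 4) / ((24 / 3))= -82.56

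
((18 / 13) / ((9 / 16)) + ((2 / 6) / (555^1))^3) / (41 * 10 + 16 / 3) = 147704148013 / 24921997805250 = 0.01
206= 206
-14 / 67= -0.21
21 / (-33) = -7 / 11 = -0.64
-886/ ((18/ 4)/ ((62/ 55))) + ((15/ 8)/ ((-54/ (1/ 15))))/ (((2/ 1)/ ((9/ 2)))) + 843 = 19674779/ 31680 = 621.05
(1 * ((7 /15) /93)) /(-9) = -7 /12555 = -0.00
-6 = -6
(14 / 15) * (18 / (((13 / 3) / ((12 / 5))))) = 3024 / 325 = 9.30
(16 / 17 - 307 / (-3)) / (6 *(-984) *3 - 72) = -5267 / 906984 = -0.01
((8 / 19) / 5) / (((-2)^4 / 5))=1 / 38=0.03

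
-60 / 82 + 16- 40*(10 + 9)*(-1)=775.27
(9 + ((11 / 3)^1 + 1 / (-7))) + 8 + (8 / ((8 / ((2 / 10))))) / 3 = 2162 / 105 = 20.59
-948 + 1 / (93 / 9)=-29385 / 31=-947.90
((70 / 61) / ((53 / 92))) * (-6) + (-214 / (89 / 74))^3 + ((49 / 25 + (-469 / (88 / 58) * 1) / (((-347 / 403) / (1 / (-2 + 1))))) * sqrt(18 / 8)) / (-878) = -8605769899151760451796467 / 1527644835088860400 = -5633357.77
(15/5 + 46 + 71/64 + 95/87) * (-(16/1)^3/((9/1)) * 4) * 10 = -729827840/783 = -932091.75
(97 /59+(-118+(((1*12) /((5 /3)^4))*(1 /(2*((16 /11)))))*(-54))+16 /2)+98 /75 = -60143567 /442500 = -135.92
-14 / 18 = -7 / 9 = -0.78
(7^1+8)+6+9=30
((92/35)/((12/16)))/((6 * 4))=46/315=0.15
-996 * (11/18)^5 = -13367233/157464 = -84.89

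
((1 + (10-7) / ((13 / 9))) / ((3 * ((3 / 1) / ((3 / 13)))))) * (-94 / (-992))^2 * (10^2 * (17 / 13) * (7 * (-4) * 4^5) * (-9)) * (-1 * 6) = -302827392000 / 2111317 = -143430.57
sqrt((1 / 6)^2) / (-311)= -1 / 1866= -0.00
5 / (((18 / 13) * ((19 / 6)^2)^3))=168480 / 47045881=0.00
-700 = -700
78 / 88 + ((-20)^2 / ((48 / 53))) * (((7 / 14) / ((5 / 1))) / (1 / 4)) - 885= -93383 / 132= -707.45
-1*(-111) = 111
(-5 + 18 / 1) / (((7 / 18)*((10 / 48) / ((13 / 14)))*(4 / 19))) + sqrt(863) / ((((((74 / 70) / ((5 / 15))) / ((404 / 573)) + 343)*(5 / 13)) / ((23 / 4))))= 16261*sqrt(863) / 377971 + 173394 / 245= 708.99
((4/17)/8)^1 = 1/34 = 0.03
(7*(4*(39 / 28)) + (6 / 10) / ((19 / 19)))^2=39204 / 25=1568.16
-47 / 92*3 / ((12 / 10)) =-235 / 184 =-1.28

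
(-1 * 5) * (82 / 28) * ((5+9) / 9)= -205 / 9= -22.78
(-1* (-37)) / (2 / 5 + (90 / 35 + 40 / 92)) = 29785 / 2742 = 10.86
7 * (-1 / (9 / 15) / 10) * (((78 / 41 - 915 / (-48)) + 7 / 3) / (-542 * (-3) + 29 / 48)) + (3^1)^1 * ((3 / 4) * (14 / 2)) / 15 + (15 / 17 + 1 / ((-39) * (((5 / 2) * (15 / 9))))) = 405263582149 / 212236709100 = 1.91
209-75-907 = -773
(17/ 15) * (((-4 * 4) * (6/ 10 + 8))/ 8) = -1462/ 75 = -19.49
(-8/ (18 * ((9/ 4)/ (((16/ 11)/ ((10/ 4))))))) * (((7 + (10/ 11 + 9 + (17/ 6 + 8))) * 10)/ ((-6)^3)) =0.15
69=69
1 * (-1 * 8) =-8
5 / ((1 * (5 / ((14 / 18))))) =7 / 9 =0.78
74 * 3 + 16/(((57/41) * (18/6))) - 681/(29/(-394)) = 47001616/4959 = 9478.04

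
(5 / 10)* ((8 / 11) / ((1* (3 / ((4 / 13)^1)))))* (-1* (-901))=14416 / 429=33.60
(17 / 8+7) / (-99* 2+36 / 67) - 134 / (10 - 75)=2.02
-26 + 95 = 69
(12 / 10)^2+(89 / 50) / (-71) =5023 / 3550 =1.41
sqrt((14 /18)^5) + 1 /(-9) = 0.42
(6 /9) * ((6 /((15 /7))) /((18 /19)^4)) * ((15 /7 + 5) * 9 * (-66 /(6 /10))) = -35838275 /2187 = -16386.96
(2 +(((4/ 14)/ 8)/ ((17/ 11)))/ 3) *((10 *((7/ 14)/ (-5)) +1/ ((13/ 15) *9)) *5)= -8.75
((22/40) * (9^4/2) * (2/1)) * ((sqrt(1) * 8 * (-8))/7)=-1154736/35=-32992.46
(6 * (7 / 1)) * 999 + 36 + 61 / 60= 2519701 / 60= 41995.02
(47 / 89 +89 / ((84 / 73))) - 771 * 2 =-10945811 / 7476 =-1464.13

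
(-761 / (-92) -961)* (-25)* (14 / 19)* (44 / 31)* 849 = 286500441150 / 13547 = 21148626.35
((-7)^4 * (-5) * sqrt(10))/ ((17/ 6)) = -72030 * sqrt(10)/ 17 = -13398.76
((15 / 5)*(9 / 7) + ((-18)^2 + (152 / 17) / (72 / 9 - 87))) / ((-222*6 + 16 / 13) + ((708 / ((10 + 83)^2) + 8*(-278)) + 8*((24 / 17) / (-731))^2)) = -1049011922078308383 / 11377507496970282640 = -0.09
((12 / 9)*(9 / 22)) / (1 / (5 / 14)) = 15 / 77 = 0.19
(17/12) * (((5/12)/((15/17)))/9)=289/3888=0.07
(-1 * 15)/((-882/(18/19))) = 15/931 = 0.02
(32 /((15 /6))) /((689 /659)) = 42176 /3445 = 12.24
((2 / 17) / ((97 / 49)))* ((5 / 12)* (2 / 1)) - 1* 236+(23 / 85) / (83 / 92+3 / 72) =-3036983899 / 12886935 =-235.66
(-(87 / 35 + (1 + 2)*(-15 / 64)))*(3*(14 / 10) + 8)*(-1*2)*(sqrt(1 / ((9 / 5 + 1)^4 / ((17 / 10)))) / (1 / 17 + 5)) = 1.43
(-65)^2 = 4225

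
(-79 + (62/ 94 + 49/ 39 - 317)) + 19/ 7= -5021665/ 12831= -391.37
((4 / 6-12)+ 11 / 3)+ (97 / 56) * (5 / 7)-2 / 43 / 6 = -108505 / 16856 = -6.44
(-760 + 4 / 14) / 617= -5318 / 4319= -1.23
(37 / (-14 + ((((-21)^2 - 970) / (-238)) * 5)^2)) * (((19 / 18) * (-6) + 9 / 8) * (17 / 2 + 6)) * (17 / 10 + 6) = -196.48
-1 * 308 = -308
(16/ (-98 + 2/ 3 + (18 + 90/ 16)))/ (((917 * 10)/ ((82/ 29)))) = -15744/ 235215085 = -0.00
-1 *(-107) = 107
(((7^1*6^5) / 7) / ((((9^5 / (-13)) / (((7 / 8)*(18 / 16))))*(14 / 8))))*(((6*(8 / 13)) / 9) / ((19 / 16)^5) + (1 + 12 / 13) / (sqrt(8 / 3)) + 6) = -1192368764 / 200564019 - 25*sqrt(6) / 54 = -7.08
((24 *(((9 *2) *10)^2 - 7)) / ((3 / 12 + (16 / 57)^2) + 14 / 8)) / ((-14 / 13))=-8209098846 / 23639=-347269.29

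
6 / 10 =3 / 5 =0.60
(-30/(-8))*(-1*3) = -45/4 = -11.25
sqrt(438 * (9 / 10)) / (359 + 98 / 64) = 96 * sqrt(1095) / 57685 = 0.06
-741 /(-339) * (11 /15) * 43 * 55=1285141 /339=3790.98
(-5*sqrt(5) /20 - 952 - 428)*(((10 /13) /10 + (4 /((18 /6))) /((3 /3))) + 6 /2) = -79120 /13 - 43*sqrt(5) /39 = -6088.62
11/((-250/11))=-121/250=-0.48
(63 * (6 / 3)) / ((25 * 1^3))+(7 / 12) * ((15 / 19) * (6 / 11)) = 55293 / 10450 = 5.29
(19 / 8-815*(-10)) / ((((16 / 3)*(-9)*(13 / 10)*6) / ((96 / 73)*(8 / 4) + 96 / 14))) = -4705085 / 22776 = -206.58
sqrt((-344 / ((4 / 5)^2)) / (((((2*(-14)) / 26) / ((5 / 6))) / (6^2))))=5*sqrt(117390) / 14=122.37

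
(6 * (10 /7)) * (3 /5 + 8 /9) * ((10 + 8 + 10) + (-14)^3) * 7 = -242629.33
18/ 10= 1.80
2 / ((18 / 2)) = 2 / 9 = 0.22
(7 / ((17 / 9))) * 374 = 1386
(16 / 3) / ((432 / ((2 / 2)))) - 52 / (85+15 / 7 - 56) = -14633 / 8829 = -1.66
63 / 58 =1.09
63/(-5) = -63/5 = -12.60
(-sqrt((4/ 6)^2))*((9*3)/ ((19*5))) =-18/ 95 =-0.19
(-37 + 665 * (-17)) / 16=-5671 / 8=-708.88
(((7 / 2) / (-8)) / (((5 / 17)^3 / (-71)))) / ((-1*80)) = -2441761 / 160000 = -15.26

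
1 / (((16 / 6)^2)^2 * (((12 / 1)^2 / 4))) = 9 / 16384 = 0.00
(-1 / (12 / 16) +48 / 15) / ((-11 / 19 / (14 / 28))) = -266 / 165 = -1.61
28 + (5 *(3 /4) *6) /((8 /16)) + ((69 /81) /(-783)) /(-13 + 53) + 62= 114161377 /845640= 135.00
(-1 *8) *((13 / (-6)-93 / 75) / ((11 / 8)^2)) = 14.41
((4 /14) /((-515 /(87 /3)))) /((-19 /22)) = 1276 /68495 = 0.02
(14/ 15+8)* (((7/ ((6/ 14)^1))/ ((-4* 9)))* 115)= -75509/ 162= -466.10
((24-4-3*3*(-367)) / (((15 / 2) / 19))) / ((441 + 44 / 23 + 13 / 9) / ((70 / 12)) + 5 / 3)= 20330114 / 187989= 108.15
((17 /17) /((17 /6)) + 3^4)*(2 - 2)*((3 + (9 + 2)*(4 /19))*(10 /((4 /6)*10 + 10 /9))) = 0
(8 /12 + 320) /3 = 962 /9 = 106.89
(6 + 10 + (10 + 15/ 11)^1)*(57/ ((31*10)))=17157/ 3410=5.03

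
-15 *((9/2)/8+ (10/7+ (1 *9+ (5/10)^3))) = -18675/112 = -166.74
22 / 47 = 0.47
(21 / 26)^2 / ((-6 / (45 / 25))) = -1323 / 6760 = -0.20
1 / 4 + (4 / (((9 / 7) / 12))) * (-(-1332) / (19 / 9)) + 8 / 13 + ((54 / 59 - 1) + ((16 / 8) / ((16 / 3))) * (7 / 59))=2746275269 / 116584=23556.19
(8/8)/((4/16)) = 4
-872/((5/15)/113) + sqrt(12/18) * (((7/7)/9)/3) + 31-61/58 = -17143527/58 + sqrt(6)/81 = -295578.02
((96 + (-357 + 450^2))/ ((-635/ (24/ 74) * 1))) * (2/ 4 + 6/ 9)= -120.51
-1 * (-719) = 719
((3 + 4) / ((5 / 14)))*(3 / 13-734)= -934822 / 65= -14381.88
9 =9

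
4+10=14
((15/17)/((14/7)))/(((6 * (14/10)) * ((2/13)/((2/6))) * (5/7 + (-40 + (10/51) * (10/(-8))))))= -13/4516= -0.00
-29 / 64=-0.45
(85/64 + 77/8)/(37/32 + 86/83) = 5.00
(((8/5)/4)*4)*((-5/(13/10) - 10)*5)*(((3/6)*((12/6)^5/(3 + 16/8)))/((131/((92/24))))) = -17664/1703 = -10.37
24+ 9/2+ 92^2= 16985/2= 8492.50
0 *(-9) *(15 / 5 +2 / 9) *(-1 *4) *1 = 0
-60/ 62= -30/ 31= -0.97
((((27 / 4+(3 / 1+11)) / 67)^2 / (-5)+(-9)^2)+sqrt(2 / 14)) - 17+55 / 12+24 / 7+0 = sqrt(7) / 7+542934551 / 7541520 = 72.37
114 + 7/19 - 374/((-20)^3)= 8695553/76000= 114.42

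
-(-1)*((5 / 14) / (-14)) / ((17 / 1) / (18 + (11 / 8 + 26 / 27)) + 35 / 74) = -812705 / 41697334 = -0.02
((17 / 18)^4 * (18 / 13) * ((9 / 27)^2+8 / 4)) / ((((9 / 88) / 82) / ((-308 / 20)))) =-110216483146 / 3838185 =-28715.78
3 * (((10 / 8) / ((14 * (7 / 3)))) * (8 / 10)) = 9 / 98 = 0.09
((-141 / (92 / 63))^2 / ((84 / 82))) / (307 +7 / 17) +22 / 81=71361310543 / 2388574656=29.88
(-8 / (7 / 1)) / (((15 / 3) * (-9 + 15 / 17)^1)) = 68 / 2415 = 0.03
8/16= 0.50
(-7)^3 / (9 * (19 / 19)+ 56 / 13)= -4459 / 173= -25.77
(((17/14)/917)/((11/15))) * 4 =510/70609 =0.01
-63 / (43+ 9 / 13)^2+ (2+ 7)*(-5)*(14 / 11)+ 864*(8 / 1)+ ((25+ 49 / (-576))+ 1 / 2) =13734321673 / 1996236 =6880.11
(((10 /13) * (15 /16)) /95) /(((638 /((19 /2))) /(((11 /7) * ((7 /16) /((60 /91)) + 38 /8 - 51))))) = -43763 /5404672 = -0.01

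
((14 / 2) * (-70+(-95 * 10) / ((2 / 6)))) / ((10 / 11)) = -22484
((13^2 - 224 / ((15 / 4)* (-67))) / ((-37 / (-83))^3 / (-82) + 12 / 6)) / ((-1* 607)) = -8005453701694 / 57173953434525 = -0.14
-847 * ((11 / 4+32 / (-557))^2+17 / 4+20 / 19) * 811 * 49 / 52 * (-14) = 278940122057483117 / 2452208096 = 113750591.77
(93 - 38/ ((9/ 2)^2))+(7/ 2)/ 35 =73891/ 810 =91.22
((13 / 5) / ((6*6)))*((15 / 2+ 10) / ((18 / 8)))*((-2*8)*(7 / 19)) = -5096 / 1539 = -3.31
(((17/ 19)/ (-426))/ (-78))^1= 17/ 631332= 0.00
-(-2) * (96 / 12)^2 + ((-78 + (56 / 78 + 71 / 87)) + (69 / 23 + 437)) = 555925 / 1131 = 491.53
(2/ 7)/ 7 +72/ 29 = 3586/ 1421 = 2.52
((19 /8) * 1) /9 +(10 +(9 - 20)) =-53 /72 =-0.74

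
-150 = -150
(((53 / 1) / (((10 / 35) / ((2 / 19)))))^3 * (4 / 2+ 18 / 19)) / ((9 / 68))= 194454800288 / 1172889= 165791.31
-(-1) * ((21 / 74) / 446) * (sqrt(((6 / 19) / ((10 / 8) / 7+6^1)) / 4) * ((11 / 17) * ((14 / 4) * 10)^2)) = 282975 * sqrt(138054) / 1844230516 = 0.06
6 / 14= 3 / 7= 0.43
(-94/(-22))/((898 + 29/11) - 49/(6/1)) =282/58903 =0.00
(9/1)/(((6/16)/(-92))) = -2208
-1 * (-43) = 43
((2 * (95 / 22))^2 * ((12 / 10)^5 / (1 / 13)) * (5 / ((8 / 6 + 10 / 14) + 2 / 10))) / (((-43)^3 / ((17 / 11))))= -0.10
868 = 868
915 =915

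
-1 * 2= -2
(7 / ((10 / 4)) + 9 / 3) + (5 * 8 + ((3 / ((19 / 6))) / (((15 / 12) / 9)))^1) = 4999 / 95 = 52.62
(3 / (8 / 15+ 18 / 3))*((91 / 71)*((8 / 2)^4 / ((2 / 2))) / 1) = 150.66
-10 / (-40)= 0.25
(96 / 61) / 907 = 96 / 55327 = 0.00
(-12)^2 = 144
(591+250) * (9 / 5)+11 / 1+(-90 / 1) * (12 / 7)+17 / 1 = 48563 / 35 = 1387.51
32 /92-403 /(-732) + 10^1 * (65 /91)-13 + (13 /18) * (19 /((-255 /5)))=-94264927 /18031356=-5.23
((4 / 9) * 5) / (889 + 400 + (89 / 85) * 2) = 1700 / 987687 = 0.00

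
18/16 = 9/8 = 1.12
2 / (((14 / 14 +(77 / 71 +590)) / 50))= 3550 / 21019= 0.17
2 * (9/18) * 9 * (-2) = -18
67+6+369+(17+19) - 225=253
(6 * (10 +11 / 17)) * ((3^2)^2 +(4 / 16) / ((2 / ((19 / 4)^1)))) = 1417773 / 272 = 5212.40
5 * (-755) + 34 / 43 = -162291 / 43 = -3774.21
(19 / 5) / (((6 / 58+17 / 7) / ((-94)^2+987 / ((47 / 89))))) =8257837 / 514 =16065.83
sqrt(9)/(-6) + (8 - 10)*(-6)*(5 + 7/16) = 259/4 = 64.75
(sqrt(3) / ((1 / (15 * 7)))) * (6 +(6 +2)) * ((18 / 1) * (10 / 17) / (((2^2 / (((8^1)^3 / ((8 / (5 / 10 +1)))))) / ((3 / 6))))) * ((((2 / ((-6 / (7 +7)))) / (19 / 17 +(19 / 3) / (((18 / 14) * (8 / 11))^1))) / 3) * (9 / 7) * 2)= -109734912 * sqrt(3) / 1159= -163991.75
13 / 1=13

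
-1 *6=-6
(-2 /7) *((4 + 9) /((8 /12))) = -39 /7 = -5.57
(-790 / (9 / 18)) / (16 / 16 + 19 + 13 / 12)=-74.94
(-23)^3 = -12167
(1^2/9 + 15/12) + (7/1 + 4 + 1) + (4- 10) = 265/36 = 7.36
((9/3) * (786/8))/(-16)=-1179/64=-18.42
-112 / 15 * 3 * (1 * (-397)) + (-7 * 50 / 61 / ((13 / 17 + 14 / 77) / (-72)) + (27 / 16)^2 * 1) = 42990381971 / 4606720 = 9332.10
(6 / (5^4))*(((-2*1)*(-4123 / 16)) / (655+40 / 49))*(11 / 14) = 0.01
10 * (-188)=-1880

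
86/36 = 43/18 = 2.39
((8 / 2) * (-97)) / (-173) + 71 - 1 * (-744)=141383 / 173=817.24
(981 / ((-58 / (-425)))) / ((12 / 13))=1806675 / 232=7787.39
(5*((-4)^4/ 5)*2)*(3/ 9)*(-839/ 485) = -429568/ 1455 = -295.24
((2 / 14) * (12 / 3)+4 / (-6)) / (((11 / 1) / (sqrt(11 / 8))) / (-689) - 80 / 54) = 42724890 / 664553267 - 167427 * sqrt(22) / 1329106534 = 0.06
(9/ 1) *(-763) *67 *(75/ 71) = -34506675/ 71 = -486009.51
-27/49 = -0.55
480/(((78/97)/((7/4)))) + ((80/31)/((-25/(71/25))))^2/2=203920575724/195203125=1044.66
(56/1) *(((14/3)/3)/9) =784/81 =9.68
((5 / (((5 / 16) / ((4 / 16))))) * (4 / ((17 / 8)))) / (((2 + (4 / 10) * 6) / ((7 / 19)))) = 2240 / 3553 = 0.63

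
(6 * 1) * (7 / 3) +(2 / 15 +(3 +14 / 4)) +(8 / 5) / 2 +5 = 793 / 30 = 26.43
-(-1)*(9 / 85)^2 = 81 / 7225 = 0.01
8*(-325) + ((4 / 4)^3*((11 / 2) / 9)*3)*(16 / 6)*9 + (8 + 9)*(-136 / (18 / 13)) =-38032 / 9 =-4225.78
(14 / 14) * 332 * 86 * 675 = 19272600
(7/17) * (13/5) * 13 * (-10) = -2366/17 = -139.18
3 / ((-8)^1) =-3 / 8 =-0.38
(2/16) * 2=1/4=0.25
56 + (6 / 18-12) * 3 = 21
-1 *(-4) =4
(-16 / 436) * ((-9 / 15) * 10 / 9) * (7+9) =128 / 327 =0.39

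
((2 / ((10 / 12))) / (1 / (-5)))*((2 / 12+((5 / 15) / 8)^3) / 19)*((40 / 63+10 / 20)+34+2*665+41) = -408383765 / 2757888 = -148.08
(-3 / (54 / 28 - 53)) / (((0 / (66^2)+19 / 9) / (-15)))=-1134 / 2717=-0.42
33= 33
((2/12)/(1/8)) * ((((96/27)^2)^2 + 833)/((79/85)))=2214722260/1554957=1424.30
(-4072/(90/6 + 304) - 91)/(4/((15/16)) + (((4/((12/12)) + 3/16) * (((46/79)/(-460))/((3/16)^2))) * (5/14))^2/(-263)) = -24.32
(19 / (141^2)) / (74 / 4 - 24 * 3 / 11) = 418 / 5228703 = 0.00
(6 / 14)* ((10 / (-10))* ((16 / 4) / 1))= -1.71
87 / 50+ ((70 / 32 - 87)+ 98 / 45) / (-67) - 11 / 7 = 1.40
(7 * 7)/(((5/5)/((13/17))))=637/17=37.47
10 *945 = 9450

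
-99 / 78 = -33 / 26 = -1.27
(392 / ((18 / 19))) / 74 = 1862 / 333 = 5.59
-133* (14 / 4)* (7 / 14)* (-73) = 67963 / 4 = 16990.75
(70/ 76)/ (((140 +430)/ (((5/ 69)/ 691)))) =35/ 206545428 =0.00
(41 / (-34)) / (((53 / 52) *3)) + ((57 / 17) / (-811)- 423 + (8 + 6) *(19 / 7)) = -844844794 / 2192133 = -385.40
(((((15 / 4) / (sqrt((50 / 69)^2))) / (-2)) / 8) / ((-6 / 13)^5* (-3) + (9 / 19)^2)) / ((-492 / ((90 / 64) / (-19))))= -162255041 / 957761175552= -0.00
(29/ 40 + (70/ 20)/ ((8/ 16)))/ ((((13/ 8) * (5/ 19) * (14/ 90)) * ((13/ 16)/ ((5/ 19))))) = 44496/ 1183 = 37.61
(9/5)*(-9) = -81/5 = -16.20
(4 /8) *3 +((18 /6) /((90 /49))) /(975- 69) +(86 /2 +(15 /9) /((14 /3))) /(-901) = 249196303 /171424260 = 1.45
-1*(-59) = 59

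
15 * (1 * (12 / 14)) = 90 / 7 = 12.86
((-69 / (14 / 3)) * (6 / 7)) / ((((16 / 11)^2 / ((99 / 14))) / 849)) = -6315676191 / 175616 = -35962.99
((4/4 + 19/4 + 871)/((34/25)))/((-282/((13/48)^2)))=-0.17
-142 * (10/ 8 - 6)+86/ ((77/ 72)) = 116257/ 154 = 754.92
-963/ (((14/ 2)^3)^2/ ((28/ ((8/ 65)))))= -62595/ 33614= -1.86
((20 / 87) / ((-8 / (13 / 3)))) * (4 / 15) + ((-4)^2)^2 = 200422 / 783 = 255.97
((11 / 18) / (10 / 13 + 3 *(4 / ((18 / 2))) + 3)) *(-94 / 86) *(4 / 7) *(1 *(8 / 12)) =-26884 / 539091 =-0.05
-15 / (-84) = 5 / 28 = 0.18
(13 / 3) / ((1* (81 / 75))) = 325 / 81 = 4.01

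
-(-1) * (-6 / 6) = -1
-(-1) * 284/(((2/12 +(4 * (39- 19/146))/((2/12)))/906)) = 112699152/408673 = 275.77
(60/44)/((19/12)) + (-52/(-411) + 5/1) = 514343/85899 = 5.99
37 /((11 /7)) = 259 /11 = 23.55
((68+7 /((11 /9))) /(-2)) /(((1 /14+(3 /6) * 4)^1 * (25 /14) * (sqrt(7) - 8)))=79478 * sqrt(7) /454575+635824 /454575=1.86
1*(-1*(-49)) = 49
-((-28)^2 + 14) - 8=-806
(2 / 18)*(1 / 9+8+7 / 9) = 0.99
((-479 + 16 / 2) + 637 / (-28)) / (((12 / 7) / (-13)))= 179725 / 48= 3744.27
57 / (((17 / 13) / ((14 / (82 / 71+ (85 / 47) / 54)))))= 267053436 / 520081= 513.48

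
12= 12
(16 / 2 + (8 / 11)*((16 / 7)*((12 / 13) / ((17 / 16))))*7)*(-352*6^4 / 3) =-608587776 / 221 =-2753790.84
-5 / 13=-0.38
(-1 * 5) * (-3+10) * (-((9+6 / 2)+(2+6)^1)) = 700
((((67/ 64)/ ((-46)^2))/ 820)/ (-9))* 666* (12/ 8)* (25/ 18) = -12395/ 133257216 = -0.00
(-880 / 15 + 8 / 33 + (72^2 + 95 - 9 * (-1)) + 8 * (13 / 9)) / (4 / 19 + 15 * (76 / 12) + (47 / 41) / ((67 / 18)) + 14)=27081486296 / 565893801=47.86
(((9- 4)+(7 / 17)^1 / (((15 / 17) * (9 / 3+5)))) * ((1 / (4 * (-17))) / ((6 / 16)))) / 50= -607 / 153000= -0.00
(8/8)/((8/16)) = 2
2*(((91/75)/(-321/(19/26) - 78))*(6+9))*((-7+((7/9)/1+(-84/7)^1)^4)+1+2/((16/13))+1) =-15813815159/14171760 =-1115.87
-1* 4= -4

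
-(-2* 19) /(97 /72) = 2736 /97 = 28.21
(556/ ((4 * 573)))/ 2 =139/ 1146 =0.12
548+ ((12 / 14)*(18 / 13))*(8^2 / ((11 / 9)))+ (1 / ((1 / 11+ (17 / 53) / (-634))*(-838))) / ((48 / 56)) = 51305452143683 / 84089315310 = 610.13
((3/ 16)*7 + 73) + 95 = 2709/ 16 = 169.31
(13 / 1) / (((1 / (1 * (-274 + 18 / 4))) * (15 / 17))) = -119119 / 30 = -3970.63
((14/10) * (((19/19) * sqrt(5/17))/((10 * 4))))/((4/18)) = 63 * sqrt(85)/6800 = 0.09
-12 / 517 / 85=-12 / 43945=-0.00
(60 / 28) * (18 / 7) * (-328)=-88560 / 49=-1807.35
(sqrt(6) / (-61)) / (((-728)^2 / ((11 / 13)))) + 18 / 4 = 9 / 2-11 *sqrt(6) / 420277312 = 4.50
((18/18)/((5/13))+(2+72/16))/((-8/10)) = -91/8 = -11.38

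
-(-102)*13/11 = 120.55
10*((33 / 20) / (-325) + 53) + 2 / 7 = 2412569 / 4550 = 530.23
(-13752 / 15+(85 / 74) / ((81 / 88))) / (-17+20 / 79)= 1083844292 / 19825155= 54.67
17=17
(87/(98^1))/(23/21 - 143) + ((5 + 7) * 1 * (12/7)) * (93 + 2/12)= 79959099/41720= 1916.57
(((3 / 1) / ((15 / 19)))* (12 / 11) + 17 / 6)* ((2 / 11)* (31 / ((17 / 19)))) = 1356467 / 30855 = 43.96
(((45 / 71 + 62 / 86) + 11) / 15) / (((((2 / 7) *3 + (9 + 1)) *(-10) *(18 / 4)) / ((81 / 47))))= -792099 / 272632900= -0.00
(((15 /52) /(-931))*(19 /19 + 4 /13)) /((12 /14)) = -85 /179816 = -0.00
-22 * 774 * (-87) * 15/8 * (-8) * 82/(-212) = 455541570/53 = 8595123.96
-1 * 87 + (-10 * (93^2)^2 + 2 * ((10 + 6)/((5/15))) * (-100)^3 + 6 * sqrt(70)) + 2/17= -14348885647/17 + 6 * sqrt(70)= -844052046.68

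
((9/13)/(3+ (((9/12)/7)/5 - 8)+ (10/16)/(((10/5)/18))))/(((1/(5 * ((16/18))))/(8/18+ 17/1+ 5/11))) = 85.20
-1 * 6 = -6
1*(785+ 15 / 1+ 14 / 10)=4007 / 5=801.40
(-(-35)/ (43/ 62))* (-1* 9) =-19530/ 43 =-454.19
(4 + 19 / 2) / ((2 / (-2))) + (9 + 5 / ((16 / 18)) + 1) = 17 / 8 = 2.12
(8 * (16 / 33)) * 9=384 / 11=34.91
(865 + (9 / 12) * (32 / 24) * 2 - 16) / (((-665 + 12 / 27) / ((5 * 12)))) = -459540 / 5981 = -76.83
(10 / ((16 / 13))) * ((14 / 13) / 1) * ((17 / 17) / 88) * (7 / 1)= 0.70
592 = 592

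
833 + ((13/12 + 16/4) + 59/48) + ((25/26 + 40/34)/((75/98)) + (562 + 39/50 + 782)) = 193320737/88400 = 2186.89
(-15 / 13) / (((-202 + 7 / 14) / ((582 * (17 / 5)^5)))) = 4958140644 / 3274375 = 1514.23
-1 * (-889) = 889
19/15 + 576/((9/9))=8659/15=577.27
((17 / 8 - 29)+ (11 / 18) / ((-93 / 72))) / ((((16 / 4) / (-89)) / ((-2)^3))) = -4867.97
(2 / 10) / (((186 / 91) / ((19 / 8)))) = 1729 / 7440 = 0.23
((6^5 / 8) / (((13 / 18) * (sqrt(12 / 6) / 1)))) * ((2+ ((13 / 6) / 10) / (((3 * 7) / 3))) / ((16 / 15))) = 1865511 * sqrt(2) / 1456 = 1811.97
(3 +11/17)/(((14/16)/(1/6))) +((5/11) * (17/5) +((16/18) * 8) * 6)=58783/1309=44.91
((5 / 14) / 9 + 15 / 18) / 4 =55 / 252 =0.22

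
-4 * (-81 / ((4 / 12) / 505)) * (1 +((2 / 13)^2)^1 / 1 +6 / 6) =167874120 / 169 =993337.99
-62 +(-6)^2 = -26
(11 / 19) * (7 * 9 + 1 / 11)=694 / 19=36.53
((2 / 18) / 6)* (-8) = -4 / 27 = -0.15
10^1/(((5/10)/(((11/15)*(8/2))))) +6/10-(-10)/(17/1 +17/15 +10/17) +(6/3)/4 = 60.30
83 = 83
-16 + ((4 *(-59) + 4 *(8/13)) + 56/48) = -19373/78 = -248.37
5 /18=0.28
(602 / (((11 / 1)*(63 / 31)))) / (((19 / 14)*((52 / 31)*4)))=289261 / 97812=2.96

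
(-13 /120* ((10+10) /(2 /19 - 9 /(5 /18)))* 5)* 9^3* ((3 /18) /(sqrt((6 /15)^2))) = 192375 /1888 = 101.89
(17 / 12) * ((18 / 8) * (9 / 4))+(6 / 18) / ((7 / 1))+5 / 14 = 10183 / 1344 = 7.58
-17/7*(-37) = 629/7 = 89.86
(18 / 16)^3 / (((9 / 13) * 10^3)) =1053 / 512000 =0.00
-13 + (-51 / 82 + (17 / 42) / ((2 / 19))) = -33671 / 3444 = -9.78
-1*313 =-313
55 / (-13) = -55 / 13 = -4.23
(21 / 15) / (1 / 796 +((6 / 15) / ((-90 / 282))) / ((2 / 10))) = -0.22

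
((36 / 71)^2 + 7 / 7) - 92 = -457435 / 5041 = -90.74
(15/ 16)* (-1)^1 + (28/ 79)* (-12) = -6561/ 1264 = -5.19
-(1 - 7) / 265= 6 / 265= 0.02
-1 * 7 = -7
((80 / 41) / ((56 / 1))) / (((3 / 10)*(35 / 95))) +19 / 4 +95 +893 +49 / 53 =1270044593 / 1277724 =993.99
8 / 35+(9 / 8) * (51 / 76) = 20929 / 21280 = 0.98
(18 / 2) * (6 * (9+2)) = 594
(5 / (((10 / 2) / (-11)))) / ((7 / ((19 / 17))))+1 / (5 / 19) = 1216 / 595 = 2.04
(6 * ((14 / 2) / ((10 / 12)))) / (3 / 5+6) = 84 / 11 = 7.64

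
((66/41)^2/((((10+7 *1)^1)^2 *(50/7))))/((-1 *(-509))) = 15246/6181919525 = 0.00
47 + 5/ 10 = 95/ 2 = 47.50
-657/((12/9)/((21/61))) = -41391/244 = -169.64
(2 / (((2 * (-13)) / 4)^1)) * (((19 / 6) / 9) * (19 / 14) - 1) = 395 / 2457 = 0.16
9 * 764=6876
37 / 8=4.62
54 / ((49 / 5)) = 270 / 49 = 5.51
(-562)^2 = 315844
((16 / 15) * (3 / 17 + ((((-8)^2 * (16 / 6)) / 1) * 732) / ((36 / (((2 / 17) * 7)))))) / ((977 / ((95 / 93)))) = 132931600 / 41705199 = 3.19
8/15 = 0.53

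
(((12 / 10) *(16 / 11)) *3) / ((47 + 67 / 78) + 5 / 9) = 67392 / 623095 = 0.11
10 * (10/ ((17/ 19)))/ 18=950/ 153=6.21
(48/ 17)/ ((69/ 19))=304/ 391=0.78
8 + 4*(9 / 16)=41 / 4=10.25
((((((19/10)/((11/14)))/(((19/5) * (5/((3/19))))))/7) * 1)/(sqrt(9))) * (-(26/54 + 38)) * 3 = -1039/9405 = -0.11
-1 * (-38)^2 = -1444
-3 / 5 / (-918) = 1 / 1530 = 0.00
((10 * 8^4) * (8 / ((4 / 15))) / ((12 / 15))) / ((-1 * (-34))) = 45176.47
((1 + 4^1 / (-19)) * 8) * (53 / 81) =2120 / 513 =4.13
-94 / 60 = -47 / 30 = -1.57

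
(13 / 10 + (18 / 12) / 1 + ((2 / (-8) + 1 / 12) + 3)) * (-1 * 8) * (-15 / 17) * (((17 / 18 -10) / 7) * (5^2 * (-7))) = 1377350 / 153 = 9002.29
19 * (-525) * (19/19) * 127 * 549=-695486925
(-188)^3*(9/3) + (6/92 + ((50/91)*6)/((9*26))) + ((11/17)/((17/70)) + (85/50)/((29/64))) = -136371725937127921/6841158870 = -19934009.50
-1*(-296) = 296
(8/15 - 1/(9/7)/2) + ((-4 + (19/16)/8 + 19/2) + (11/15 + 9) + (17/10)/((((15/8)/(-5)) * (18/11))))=220421/17280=12.76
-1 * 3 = -3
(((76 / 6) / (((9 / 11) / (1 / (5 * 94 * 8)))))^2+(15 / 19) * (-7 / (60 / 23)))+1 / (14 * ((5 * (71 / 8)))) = -51502925995597 / 24330622276800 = -2.12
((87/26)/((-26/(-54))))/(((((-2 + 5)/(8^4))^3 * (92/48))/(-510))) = -18294499096657920/3887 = -4706585823683.54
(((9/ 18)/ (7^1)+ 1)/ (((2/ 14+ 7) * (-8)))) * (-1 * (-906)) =-1359/ 80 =-16.99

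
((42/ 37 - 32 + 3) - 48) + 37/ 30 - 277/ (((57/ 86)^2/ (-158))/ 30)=399211812533/ 133570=2988783.50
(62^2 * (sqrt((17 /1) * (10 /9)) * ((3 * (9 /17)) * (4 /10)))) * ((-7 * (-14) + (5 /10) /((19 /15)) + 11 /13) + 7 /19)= 1702365372 * sqrt(170) /20995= 1057210.23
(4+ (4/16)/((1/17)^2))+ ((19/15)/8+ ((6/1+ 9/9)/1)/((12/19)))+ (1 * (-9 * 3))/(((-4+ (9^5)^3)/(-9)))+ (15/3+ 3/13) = 5956306916818898879/64238033213529240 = 92.72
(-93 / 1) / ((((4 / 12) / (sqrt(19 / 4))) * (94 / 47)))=-279 * sqrt(19) / 4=-304.03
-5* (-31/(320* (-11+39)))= 31/1792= 0.02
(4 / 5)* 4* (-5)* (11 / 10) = -17.60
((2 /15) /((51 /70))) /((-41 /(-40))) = 1120 /6273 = 0.18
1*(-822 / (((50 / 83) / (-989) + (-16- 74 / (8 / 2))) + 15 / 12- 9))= 89967352 / 4624301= 19.46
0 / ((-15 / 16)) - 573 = -573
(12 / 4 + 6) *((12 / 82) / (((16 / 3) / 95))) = 23.46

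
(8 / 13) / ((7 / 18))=1.58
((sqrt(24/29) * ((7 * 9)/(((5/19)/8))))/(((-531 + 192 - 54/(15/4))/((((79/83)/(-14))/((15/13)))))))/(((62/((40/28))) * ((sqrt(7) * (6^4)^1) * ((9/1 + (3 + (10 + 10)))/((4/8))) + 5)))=-41080 * sqrt(174)/779768179685542103 + 681467904 * sqrt(1218)/779768179685542103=0.00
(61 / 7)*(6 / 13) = 366 / 91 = 4.02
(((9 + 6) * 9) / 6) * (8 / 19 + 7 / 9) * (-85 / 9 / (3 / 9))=-87125 / 114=-764.25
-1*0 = 0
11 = 11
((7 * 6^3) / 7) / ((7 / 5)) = 1080 / 7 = 154.29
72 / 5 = 14.40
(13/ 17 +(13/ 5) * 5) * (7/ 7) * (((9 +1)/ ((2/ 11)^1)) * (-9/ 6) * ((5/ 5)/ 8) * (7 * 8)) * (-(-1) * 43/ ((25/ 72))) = -83675592/ 85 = -984418.73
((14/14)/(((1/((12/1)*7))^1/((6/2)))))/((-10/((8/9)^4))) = -57344/3645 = -15.73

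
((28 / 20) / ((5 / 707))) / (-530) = -4949 / 13250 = -0.37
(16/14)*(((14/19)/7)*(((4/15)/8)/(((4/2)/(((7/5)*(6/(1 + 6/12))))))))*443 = 7088/1425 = 4.97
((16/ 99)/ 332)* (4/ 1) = 16/ 8217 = 0.00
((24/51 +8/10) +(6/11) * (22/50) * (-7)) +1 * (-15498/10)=-658839/425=-1550.21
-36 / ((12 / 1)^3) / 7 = -0.00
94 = 94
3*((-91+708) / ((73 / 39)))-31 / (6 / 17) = 901.06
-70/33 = -2.12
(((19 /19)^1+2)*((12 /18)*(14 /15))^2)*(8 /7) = 896 /675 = 1.33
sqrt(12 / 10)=sqrt(30) / 5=1.10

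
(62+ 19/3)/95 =41/57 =0.72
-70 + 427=357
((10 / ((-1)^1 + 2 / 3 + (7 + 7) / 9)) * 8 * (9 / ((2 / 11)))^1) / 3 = 1080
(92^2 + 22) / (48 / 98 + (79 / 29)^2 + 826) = 349699574 / 34364627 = 10.18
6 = 6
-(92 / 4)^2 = -529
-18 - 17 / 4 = -89 / 4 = -22.25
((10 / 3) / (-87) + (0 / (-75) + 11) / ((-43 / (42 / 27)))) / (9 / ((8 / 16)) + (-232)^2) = -272 / 33570487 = -0.00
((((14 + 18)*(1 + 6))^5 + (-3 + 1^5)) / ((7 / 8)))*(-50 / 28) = -1150917017595.92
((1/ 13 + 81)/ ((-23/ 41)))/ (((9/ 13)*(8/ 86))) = -929101/ 414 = -2244.21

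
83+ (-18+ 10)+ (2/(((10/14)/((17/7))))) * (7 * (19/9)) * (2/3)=19169/135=141.99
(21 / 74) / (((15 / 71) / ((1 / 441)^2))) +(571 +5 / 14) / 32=5873388007 / 328950720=17.85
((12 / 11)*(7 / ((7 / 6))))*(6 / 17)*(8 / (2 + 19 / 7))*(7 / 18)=3136 / 2057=1.52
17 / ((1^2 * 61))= 17 / 61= 0.28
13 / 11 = 1.18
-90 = -90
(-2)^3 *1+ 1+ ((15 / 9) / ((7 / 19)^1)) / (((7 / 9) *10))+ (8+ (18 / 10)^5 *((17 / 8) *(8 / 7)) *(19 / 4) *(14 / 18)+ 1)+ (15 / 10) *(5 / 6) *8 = 111547197 / 612500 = 182.12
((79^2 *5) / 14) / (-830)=-6241 / 2324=-2.69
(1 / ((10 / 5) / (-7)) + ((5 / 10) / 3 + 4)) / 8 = 1 / 12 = 0.08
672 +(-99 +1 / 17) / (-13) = 150194 / 221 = 679.61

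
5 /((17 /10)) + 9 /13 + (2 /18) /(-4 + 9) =36356 /9945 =3.66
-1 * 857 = -857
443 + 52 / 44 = 4886 / 11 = 444.18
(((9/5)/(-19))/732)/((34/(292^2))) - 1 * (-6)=559116/98515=5.68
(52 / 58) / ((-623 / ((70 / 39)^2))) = -1400 / 301977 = -0.00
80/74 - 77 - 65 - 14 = -5732/37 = -154.92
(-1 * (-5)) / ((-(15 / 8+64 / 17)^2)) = -92480 / 588289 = -0.16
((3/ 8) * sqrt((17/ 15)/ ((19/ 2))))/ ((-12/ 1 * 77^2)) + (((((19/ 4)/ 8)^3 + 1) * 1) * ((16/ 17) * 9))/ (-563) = -20979/ 1153024 - sqrt(9690)/ 54072480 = -0.02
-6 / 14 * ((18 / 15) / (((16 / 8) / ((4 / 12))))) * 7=-3 / 5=-0.60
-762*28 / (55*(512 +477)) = -21336 / 54395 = -0.39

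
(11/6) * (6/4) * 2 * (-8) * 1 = -44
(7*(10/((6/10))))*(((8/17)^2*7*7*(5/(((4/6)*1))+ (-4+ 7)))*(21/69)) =26891200/6647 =4045.61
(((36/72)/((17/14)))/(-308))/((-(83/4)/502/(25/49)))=12550/760529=0.02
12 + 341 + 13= 366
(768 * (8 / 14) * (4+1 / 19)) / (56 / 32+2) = 45056 / 95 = 474.27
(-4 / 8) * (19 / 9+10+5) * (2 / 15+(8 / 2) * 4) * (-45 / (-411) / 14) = -1331 / 1233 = -1.08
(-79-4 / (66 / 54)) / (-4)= 905 / 44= 20.57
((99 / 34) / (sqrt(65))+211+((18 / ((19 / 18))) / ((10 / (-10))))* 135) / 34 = -39731 / 646+99* sqrt(65) / 75140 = -61.49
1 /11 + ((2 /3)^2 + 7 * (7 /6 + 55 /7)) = 12613 /198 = 63.70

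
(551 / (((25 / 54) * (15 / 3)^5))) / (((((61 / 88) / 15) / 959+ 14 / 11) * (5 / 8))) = 0.48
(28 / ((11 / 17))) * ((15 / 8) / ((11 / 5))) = 8925 / 242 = 36.88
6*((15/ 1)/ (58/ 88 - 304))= -440/ 1483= -0.30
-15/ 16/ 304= -15/ 4864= -0.00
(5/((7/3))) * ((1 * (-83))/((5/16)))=-3984/7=-569.14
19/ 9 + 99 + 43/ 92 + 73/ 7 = 649193/ 5796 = 112.01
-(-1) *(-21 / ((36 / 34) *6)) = -119 / 36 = -3.31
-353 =-353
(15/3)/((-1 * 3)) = -5/3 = -1.67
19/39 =0.49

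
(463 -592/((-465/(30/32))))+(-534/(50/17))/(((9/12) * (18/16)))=249.01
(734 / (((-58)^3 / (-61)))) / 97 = 22387 / 9462932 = 0.00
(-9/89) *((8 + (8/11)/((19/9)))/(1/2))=-1.69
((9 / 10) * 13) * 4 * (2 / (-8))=-117 / 10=-11.70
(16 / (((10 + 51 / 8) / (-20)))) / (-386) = 1280 / 25283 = 0.05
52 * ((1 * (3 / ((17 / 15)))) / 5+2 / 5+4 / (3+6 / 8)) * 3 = 26468 / 85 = 311.39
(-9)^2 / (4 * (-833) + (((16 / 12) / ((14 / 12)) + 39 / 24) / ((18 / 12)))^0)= -81 / 3331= -0.02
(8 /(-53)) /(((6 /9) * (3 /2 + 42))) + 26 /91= 3018 /10759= 0.28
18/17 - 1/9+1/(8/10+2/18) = 12830/6273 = 2.05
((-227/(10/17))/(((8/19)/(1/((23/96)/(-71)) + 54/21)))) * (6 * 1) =5201904987/3220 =1615498.44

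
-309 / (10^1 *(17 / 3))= -5.45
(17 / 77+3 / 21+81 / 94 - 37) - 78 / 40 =-390073 / 10340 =-37.72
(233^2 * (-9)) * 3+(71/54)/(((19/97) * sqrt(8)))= -1465803+6887 * sqrt(2)/4104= -1465800.63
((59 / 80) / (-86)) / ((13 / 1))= -0.00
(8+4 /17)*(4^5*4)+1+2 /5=2867319 /85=33733.16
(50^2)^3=15625000000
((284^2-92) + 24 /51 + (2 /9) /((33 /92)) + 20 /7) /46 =1423756480 /812889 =1751.48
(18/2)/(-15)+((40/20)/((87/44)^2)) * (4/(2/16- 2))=-38405/22707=-1.69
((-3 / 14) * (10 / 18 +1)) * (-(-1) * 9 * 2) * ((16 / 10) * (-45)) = 432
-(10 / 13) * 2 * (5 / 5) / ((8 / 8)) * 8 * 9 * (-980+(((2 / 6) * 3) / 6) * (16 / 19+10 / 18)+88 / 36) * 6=160437280 / 247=649543.64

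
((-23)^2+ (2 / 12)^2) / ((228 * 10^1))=3809 / 16416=0.23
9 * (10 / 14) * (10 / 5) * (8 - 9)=-90 / 7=-12.86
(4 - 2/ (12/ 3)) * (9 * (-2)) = -63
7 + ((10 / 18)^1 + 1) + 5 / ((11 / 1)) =892 / 99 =9.01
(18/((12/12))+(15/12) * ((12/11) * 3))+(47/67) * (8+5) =23002/737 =31.21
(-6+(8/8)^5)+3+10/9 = -8/9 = -0.89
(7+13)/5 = 4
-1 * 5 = -5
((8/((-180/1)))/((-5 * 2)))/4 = 1/900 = 0.00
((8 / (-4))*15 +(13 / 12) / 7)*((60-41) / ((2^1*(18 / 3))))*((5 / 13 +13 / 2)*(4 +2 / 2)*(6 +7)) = -42631535 / 2016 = -21146.59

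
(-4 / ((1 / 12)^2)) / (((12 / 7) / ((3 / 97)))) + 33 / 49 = -46191 / 4753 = -9.72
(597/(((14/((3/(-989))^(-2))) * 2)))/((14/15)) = 973230395/392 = 2482730.60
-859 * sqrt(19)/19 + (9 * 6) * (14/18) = -155.07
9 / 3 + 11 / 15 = 56 / 15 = 3.73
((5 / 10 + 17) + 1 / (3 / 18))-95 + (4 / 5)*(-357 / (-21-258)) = -70.48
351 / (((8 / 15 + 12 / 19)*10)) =20007 / 664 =30.13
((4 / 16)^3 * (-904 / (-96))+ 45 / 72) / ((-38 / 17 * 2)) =-10081 / 58368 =-0.17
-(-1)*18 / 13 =1.38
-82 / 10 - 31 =-196 / 5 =-39.20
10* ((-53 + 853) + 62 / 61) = 8010.16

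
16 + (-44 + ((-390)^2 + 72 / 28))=1064522 / 7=152074.57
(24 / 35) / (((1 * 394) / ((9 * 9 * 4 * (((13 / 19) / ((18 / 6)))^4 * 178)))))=244025184 / 898563295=0.27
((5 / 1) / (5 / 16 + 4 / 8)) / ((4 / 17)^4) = 417605 / 208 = 2007.72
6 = 6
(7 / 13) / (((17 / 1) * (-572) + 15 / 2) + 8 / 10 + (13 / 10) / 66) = -4620 / 83360537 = -0.00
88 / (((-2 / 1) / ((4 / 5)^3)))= -2816 / 125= -22.53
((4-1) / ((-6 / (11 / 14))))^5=-161051 / 17210368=-0.01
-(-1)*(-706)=-706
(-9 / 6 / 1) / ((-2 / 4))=3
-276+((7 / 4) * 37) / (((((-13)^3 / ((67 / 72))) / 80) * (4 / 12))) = -3724997 / 13182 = -282.58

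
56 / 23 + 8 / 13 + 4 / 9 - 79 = -203185 / 2691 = -75.51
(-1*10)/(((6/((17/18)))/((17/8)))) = -1445/432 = -3.34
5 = 5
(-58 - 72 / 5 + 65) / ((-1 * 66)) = 37 / 330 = 0.11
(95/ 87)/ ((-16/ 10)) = -0.68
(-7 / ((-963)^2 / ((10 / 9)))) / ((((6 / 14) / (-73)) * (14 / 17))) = 0.00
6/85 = 0.07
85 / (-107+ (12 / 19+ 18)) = -1615 / 1679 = -0.96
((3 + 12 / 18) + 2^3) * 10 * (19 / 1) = 6650 / 3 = 2216.67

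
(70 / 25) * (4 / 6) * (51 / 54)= 238 / 135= 1.76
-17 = -17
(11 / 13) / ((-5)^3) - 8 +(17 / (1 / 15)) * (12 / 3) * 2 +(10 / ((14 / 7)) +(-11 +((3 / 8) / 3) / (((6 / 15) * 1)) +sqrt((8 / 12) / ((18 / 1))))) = sqrt(3) / 9 +52683949 / 26000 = 2026.50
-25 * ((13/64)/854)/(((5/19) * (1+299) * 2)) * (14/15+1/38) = -7111/196761600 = -0.00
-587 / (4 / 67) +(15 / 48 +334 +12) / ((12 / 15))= -9399.36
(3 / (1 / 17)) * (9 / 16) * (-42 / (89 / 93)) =-896427 / 712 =-1259.03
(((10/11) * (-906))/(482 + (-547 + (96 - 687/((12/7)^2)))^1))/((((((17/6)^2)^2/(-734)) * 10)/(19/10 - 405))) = 83378350480896/44710044115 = 1864.87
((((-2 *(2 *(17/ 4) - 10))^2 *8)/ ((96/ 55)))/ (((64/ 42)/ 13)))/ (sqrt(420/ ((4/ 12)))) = 429 *sqrt(35)/ 256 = 9.91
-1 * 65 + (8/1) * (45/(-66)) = -775/11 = -70.45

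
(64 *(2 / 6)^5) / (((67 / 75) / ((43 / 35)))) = 13760 / 37989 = 0.36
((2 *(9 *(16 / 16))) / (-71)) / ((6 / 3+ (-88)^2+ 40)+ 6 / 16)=-144 / 4422661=-0.00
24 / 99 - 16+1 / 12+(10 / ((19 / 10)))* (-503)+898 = -4426727 / 2508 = -1765.04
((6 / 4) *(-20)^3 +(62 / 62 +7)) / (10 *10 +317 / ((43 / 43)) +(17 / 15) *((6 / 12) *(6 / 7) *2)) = -419720 / 14629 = -28.69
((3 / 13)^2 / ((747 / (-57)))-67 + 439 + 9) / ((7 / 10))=53442300 / 98189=544.28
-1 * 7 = -7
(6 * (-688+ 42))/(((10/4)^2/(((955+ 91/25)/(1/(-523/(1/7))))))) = 1360313611104/625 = 2176501777.77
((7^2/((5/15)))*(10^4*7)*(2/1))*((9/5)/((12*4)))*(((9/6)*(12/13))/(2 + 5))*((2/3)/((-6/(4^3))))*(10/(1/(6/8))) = -105840000/13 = -8141538.46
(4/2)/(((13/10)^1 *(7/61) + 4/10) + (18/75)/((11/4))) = 67100/21353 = 3.14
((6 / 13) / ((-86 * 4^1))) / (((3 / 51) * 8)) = -51 / 17888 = -0.00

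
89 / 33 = 2.70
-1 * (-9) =9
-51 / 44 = -1.16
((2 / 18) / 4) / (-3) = -1 / 108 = -0.01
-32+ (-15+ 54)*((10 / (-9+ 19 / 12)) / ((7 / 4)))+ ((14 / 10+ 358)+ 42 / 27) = 8379869 / 28035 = 298.91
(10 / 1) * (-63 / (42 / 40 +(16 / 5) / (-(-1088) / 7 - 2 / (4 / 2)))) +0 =-1945800 / 3307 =-588.39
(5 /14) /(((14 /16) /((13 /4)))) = 65 /49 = 1.33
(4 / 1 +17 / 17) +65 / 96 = 545 / 96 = 5.68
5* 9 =45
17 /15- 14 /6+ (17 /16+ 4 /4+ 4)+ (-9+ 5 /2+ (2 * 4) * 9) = 5629 /80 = 70.36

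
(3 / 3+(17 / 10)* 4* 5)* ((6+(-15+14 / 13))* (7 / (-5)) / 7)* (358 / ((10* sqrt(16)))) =129059 / 260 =496.38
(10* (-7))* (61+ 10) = -4970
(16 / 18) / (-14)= -0.06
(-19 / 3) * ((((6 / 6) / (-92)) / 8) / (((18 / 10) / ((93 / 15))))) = 589 / 19872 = 0.03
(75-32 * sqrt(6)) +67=142-32 * sqrt(6)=63.62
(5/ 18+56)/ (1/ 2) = 1013/ 9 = 112.56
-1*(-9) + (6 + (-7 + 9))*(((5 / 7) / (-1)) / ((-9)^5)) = 3720127 / 413343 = 9.00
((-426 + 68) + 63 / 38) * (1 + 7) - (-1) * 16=-53860 / 19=-2834.74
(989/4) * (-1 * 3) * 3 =-8901/4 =-2225.25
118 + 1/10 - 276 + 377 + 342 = 5611/10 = 561.10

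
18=18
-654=-654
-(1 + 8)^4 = -6561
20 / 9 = 2.22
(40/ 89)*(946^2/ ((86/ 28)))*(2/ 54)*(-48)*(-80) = 14918041600/ 801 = 18624271.66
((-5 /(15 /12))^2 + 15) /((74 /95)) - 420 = -28135 /74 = -380.20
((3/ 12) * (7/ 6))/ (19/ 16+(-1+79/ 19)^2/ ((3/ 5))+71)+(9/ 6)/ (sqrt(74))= 0.18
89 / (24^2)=89 / 576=0.15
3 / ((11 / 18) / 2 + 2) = 108 / 83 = 1.30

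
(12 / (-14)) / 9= -2 / 21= -0.10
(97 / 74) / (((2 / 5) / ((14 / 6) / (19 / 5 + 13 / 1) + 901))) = 15733885 / 5328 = 2953.06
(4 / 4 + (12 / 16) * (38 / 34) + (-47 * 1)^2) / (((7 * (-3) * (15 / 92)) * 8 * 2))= -3457751 / 85680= -40.36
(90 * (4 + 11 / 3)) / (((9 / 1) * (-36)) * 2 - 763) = -690 / 1411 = -0.49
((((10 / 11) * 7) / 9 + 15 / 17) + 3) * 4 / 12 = 7724 / 5049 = 1.53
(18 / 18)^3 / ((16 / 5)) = 5 / 16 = 0.31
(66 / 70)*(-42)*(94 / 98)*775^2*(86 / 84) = -8011496625 / 343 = -23357133.02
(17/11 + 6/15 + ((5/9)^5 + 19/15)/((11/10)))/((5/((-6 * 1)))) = -20428526/5412825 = -3.77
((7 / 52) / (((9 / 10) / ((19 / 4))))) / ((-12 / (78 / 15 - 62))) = 3.36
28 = 28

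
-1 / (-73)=1 / 73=0.01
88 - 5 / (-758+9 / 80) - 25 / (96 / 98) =181851569 / 2910288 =62.49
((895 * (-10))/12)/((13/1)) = -4475/78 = -57.37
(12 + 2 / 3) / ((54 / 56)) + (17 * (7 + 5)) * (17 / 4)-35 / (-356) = 25382431 / 28836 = 880.23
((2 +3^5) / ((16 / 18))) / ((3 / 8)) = 735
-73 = -73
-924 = -924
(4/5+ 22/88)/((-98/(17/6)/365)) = -11.08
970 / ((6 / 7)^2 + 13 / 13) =9506 / 17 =559.18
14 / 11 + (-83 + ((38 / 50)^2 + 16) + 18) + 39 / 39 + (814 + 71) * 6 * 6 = 218720221 / 6875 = 31813.85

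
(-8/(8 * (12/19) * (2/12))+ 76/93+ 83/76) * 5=-37.95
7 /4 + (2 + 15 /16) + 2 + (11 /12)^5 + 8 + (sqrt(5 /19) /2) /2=sqrt(95) /76 + 3815771 /248832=15.46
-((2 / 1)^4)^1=-16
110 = 110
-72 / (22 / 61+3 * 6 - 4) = -366 / 73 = -5.01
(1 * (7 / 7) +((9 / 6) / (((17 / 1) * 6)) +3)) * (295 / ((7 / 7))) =80535 / 68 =1184.34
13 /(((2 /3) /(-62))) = -1209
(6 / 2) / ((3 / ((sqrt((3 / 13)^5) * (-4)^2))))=144 * sqrt(39) / 2197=0.41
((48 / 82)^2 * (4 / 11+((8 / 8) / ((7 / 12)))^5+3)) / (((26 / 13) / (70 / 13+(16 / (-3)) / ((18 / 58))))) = -445216753984 / 12120351243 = -36.73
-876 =-876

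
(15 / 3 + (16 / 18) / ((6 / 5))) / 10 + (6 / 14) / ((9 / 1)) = 235 / 378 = 0.62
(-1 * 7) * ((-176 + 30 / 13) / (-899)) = -1.35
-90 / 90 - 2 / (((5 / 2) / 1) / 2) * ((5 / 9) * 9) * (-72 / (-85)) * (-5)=559 / 17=32.88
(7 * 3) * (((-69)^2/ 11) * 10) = 999810/ 11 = 90891.82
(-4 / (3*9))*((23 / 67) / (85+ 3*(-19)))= -23 / 12663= -0.00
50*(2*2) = 200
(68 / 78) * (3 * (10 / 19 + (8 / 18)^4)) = 1.48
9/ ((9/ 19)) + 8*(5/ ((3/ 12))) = 179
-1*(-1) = 1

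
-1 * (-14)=14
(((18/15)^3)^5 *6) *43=121307726020608/30517578125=3975.01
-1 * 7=-7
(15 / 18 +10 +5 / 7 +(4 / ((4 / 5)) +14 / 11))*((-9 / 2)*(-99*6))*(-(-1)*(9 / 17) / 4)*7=6001857 / 136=44131.30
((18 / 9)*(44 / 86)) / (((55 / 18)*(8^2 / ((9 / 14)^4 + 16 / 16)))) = 404793 / 66075520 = 0.01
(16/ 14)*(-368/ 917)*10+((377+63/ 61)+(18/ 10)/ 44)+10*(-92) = -546.51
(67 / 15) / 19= 67 / 285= 0.24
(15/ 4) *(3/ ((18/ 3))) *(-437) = -6555/ 8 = -819.38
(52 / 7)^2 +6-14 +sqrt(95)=sqrt(95) +2312 / 49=56.93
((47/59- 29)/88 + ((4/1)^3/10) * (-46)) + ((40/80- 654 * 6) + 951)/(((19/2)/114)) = -116705518/3245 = -35964.72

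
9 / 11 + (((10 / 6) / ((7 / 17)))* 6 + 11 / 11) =2010 / 77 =26.10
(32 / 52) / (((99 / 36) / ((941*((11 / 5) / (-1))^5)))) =-440869792 / 40625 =-10852.18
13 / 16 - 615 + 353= -4179 / 16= -261.19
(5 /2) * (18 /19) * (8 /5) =72 /19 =3.79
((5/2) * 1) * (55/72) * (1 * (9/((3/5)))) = 1375/48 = 28.65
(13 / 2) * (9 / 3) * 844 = 16458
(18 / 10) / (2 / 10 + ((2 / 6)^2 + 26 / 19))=1539 / 1436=1.07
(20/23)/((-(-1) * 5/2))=8/23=0.35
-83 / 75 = -1.11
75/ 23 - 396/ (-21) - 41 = -3040/ 161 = -18.88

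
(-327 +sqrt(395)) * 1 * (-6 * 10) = 19620-60 * sqrt(395) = 18427.52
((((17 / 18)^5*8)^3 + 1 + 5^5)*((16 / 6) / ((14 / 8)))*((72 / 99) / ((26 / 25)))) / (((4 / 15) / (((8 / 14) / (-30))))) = -1101345662572341833225 / 4328037487761616629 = -254.47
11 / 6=1.83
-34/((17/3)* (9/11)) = -22/3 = -7.33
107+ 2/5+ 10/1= 587/5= 117.40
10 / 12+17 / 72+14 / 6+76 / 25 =6.44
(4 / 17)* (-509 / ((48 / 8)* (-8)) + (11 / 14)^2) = 26393 / 9996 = 2.64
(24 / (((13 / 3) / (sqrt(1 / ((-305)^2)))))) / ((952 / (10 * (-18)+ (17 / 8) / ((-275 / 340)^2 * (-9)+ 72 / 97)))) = -32028814 / 9307235735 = -0.00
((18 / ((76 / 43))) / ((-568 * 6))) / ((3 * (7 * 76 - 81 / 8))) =-0.00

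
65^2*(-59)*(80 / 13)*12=-18408000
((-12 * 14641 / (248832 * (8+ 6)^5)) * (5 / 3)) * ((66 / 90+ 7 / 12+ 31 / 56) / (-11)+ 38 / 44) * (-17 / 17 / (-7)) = -8530379 / 39345379540992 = -0.00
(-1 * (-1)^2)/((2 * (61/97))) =-97/122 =-0.80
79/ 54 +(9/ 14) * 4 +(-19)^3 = -6854.97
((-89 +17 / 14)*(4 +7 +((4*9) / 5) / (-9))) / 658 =-62679 / 46060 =-1.36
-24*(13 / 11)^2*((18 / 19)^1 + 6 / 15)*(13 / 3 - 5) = 346112 / 11495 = 30.11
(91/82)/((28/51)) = 663/328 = 2.02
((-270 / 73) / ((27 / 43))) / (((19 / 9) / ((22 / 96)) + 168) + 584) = -1419 / 183376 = -0.01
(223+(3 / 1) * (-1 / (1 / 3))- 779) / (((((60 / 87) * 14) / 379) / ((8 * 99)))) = -122956317 / 7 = -17565188.14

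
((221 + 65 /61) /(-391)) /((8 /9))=-60957 /95404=-0.64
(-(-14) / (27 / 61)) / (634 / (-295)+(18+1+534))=251930 / 4387527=0.06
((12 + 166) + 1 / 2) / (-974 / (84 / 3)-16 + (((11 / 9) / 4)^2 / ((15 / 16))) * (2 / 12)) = -9108855 / 2590748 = -3.52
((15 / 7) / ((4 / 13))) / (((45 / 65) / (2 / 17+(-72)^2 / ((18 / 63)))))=182521.18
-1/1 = -1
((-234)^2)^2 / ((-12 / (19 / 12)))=-395598411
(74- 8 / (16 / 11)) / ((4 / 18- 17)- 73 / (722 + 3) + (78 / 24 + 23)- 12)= -26.06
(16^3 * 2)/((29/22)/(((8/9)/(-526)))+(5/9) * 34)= -6488064/602827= -10.76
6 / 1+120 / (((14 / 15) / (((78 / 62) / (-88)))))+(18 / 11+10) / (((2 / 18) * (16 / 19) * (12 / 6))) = 66.34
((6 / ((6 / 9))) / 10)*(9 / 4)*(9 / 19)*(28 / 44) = 5103 / 8360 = 0.61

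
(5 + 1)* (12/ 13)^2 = 864/ 169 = 5.11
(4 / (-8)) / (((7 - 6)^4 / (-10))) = 5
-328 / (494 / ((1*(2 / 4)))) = -82 / 247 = -0.33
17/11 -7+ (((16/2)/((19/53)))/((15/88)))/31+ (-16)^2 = 24759692/97185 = 254.77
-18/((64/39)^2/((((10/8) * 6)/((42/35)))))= -342225/8192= -41.78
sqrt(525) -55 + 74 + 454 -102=5 * sqrt(21) + 371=393.91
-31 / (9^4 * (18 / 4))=-62 / 59049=-0.00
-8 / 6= -4 / 3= -1.33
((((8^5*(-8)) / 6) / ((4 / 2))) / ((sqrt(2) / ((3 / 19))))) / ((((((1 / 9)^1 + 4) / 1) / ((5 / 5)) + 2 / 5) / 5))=-7372800*sqrt(2) / 3857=-2703.32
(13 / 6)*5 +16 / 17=1201 / 102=11.77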